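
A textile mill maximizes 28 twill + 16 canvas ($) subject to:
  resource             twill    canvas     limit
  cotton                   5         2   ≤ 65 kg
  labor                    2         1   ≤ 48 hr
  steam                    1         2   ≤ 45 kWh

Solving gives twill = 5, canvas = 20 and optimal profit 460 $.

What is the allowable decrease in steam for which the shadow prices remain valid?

Binding constraints: cotton, steam. The basis is B = [[5,2],[1,2]] with det 8.
Per unit decrease in steam, x* moves by d = (0.25, -0.625).
The basis stays optimal until canvas reaches 0; allowable decrease = 32 kWh.

32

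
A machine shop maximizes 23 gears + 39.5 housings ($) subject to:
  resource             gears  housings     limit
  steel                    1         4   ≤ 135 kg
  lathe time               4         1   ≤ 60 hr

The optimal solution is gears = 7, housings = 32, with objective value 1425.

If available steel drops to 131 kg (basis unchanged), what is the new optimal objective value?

1389

Both steel and lathe time are binding at x*.
The binding rows give the dual system: 1·y_steel + 4·y_lathe time = 23 and 4·y_steel + 1·y_lathe time = 39.5.
Solving: y_steel = 9, y_lathe time = 3.5.
Δz = y_steel·Δb = 9 × (-4) = -36, so new z* = 1425 − 36 = 1389.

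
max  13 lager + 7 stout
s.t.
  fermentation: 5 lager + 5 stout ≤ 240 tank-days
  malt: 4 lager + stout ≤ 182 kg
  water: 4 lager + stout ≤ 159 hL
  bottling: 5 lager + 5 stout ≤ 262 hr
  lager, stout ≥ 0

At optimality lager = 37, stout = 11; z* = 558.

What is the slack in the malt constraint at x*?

malt used = 4·37 + 1·11 = 159; slack = 182 − 159 = 23.

23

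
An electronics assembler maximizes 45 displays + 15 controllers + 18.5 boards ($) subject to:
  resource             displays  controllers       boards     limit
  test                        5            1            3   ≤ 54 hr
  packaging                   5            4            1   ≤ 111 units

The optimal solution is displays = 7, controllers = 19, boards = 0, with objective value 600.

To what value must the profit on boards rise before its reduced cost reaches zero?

23

Both test and packaging are binding at x*.
From A_Bᵀ y = c: 5·y_test + 5·y_packaging = 45; 1·y_test + 4·y_packaging = 15.
→ y_test = 7 and y_packaging = 2.
boards enters the basis when its profit ≥ yᵀa₃ = 7·3 + 2·1 = 23.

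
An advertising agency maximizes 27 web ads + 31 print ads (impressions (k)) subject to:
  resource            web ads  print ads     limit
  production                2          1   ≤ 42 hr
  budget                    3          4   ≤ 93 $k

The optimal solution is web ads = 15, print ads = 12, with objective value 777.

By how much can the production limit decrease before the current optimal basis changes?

18.75

Binding constraints: production, budget. The basis is B = [[2,1],[3,4]] with det 5.
Per unit decrease in production, x* moves by d = (-0.8, 0.6).
The basis stays optimal until web ads reaches 0; allowable decrease = 18.75 hr.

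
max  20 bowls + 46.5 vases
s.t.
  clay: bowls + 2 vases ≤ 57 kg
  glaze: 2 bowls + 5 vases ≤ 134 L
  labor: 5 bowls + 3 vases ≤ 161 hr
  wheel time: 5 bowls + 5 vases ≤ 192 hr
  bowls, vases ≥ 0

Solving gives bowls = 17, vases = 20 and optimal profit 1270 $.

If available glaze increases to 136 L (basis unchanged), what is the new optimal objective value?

Check each constraint at x*: clay 57/57 (tight); glaze 134/134 (tight); labor 145/161 (slack 16); wheel time 185/192 (slack 7).
By complementary slackness, y = 0 for the non-binding constraints.
Dual feasibility on the basic columns requires 1·y_clay + 2·y_glaze = 20, 2·y_clay + 5·y_glaze = 46.5.
Solving: y_clay = 7, y_glaze = 6.5.
Δz = y_glaze·Δb = 6.5 × (2) = 13, so new z* = 1270 + 13 = 1283.

1283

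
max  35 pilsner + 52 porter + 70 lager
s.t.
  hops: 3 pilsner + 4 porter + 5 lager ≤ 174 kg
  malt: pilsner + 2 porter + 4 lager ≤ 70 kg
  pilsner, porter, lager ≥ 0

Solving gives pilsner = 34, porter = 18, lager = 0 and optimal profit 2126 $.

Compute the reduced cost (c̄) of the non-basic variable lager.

-7

Check each constraint at x*: hops 174/174 (tight); malt 70/70 (tight).
From A_Bᵀ y = c: 3·y_hops + 1·y_malt = 35; 4·y_hops + 2·y_malt = 52.
This yields shadow prices y_hops = 9, y_malt = 8.
Reduced cost of lager: c₃ − yᵀa₃ = 70 − (9·5 + 8·4) = 70 − 77 = -7.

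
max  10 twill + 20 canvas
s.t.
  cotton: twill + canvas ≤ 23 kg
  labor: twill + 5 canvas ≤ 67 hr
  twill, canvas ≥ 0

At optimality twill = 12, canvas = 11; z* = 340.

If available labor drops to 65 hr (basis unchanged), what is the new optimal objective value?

Both cotton and labor are binding at x*.
From A_Bᵀ y = c: 1·y_cotton + 1·y_labor = 10; 1·y_cotton + 5·y_labor = 20.
Solving: y_cotton = 7.5, y_labor = 2.5.
Δz = y_labor·Δb = 2.5 × (-2) = -5, so new z* = 340 − 5 = 335.

335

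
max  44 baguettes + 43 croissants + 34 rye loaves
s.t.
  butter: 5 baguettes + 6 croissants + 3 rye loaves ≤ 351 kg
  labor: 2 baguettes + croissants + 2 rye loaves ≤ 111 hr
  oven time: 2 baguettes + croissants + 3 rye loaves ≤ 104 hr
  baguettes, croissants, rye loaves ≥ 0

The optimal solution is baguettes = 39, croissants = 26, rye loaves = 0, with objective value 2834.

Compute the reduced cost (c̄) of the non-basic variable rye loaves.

Binding: butter and oven time. Non-binding: labor (7 unused).
By complementary slackness, y = 0 for the non-binding constraint.
Dual feasibility on the basic columns requires 5·y_butter + 2·y_oven time = 44, 6·y_butter + 1·y_oven time = 43.
This yields shadow prices y_butter = 6, y_oven time = 7.
Reduced cost of rye loaves: c₃ − yᵀa₃ = 34 − (6·3 + 7·3) = 34 − 39 = -5.

-5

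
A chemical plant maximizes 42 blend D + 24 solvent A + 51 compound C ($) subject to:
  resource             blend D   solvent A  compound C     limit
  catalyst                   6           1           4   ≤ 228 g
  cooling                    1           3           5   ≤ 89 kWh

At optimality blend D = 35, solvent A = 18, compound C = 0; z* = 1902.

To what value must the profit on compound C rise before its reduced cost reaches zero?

At the optimum: catalyst uses 228 of 228 (binding); cooling uses 89 of 89 (binding).
The binding rows give the dual system: 6·y_catalyst + 1·y_cooling = 42 and 1·y_catalyst + 3·y_cooling = 24.
This yields shadow prices y_catalyst = 6, y_cooling = 6.
compound C enters the basis when its profit ≥ yᵀa₃ = 6·4 + 6·5 = 54.

54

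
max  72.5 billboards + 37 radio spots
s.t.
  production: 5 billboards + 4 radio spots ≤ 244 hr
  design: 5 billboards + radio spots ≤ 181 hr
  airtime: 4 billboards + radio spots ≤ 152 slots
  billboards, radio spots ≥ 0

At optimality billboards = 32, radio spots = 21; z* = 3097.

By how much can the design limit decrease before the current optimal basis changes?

Binding constraints: production, design. The basis is B = [[5,4],[5,1]] with det -15.
Per unit decrease in design, x* moves by d = (-0.2667, 0.3333).
The basis stays optimal until billboards reaches 0; allowable decrease = 120 hr.

120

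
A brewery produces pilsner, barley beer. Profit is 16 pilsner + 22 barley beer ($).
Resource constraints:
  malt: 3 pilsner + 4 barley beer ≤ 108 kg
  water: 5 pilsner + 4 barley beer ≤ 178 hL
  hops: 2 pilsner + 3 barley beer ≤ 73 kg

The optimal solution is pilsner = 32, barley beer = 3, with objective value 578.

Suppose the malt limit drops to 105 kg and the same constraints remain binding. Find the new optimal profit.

Binding: malt and hops. Non-binding: water (6 unused).
Since water is not tight, its dual is 0.
The binding rows give the dual system: 3·y_malt + 2·y_hops = 16 and 4·y_malt + 3·y_hops = 22.
Solving: y_malt = 4, y_hops = 2.
Δz = y_malt·Δb = 4 × (-3) = -12, so new z* = 578 − 12 = 566.

566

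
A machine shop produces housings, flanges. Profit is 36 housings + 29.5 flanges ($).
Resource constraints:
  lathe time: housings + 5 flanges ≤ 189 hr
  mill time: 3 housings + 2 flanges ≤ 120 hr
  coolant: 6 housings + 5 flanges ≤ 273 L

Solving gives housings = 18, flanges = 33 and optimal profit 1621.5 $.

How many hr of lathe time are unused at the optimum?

6

lathe time used = 1·18 + 5·33 = 183; slack = 189 − 183 = 6.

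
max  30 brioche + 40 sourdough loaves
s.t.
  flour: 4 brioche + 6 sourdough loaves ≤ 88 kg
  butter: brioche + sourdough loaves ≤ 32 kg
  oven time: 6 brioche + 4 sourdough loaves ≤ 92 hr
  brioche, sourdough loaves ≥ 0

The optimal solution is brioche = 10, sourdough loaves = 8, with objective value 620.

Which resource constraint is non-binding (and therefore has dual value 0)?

butter

flour: 88/88 (binding)
butter: 18/32 (slack 14)
oven time: 92/92 (binding)
By complementary slackness, a constraint with positive slack has shadow price 0 → butter.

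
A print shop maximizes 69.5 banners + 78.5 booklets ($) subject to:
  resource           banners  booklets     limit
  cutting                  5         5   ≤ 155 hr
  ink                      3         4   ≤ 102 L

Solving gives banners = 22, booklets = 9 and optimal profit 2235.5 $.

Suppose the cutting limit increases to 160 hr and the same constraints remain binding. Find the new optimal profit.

At the optimum: cutting uses 155 of 155 (binding); ink uses 102 of 102 (binding).
From A_Bᵀ y = c: 5·y_cutting + 3·y_ink = 69.5; 5·y_cutting + 4·y_ink = 78.5.
→ y_cutting = 8.5 and y_ink = 9.
Δz = y_cutting·Δb = 8.5 × (5) = 42.5, so new z* = 2235.5 + 42.5 = 2278.

2278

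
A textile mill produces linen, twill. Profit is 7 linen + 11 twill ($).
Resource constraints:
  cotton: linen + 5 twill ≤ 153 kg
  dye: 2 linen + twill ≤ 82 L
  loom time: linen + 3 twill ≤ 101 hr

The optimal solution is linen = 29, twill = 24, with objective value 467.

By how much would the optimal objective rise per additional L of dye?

At the optimum: cotton uses 149 of 153 (slack = 4); dye uses 82 of 82 (binding); loom time uses 101 of 101 (binding).
By complementary slackness, y = 0 for the non-binding constraint.
The binding rows give the dual system: 2·y_dye + 1·y_loom time = 7 and 1·y_dye + 3·y_loom time = 11.
Solving: y_dye = 2, y_loom time = 3.
Shadow price of dye = 2.

2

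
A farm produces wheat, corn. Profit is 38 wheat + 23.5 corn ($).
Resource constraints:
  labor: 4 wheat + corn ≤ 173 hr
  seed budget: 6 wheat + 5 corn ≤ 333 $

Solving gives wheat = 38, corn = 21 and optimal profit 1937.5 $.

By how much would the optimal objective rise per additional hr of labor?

3.5

At the optimum: labor uses 173 of 173 (binding); seed budget uses 333 of 333 (binding).
Dual feasibility on the basic columns requires 4·y_labor + 6·y_seed budget = 38, 1·y_labor + 5·y_seed budget = 23.5.
This yields shadow prices y_labor = 3.5, y_seed budget = 4.
Shadow price of labor = 3.5.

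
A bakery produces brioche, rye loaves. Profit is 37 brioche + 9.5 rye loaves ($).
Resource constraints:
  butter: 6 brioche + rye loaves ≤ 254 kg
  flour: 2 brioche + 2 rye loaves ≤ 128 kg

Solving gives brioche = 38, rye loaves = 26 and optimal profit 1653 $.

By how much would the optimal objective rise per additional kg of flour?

2

Check each constraint at x*: butter 254/254 (tight); flour 128/128 (tight).
The binding rows give the dual system: 6·y_butter + 2·y_flour = 37 and 1·y_butter + 2·y_flour = 9.5.
→ y_butter = 5.5 and y_flour = 2.
Shadow price of flour = 2.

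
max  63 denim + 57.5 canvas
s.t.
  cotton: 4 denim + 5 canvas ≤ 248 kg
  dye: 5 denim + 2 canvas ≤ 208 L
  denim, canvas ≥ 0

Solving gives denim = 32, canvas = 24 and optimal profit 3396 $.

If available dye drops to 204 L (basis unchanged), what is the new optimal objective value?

3376

Check each constraint at x*: cotton 248/248 (tight); dye 208/208 (tight).
The binding rows give the dual system: 4·y_cotton + 5·y_dye = 63 and 5·y_cotton + 2·y_dye = 57.5.
This yields shadow prices y_cotton = 9.5, y_dye = 5.
Δz = y_dye·Δb = 5 × (-4) = -20, so new z* = 3396 − 20 = 3376.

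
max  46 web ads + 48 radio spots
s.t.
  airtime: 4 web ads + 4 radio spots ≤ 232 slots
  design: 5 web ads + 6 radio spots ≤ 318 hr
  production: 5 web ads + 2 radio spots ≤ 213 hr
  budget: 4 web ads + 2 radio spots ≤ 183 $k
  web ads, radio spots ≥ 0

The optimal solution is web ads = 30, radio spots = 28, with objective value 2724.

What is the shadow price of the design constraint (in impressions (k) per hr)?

2

At the optimum: airtime uses 232 of 232 (binding); design uses 318 of 318 (binding); production uses 206 of 213 (slack = 7); budget uses 176 of 183 (slack = 7).
By complementary slackness, y = 0 for the non-binding constraints.
The binding rows give the dual system: 4·y_airtime + 5·y_design = 46 and 4·y_airtime + 6·y_design = 48.
This yields shadow prices y_airtime = 9, y_design = 2.
Shadow price of design = 2.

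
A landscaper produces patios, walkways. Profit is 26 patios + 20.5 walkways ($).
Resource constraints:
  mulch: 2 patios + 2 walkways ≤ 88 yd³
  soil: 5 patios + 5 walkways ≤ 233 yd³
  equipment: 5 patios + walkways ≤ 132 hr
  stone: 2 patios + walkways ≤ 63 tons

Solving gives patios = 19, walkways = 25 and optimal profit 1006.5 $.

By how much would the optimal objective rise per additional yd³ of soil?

At the optimum: mulch uses 88 of 88 (binding); soil uses 220 of 233 (slack = 13); equipment uses 120 of 132 (slack = 12); stone uses 63 of 63 (binding).
Slack constraints have shadow price 0 (complementary slackness).
The binding rows give the dual system: 2·y_mulch + 2·y_stone = 26 and 2·y_mulch + 1·y_stone = 20.5.
This yields shadow prices y_mulch = 7.5, y_stone = 5.5.
Shadow price of soil = 0.

0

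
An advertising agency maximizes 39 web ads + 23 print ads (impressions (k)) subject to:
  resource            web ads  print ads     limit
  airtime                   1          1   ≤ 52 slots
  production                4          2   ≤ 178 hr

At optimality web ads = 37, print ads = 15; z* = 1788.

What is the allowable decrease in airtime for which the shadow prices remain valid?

7.5

Binding constraints: airtime, production. The basis is B = [[1,1],[4,2]] with det -2.
Per unit decrease in airtime, x* moves by d = (1, -2).
The basis stays optimal until print ads reaches 0; allowable decrease = 7.5 slots.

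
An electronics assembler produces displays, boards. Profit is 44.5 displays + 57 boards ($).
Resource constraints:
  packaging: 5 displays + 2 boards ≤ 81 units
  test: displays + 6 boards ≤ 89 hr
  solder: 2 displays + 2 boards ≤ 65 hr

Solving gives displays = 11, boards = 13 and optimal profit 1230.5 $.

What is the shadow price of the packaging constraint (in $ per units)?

At the optimum: packaging uses 81 of 81 (binding); test uses 89 of 89 (binding); solder uses 48 of 65 (slack = 17).
Slack constraints have shadow price 0 (complementary slackness).
From A_Bᵀ y = c: 5·y_packaging + 1·y_test = 44.5; 2·y_packaging + 6·y_test = 57.
This yields shadow prices y_packaging = 7.5, y_test = 7.
Shadow price of packaging = 7.5.

7.5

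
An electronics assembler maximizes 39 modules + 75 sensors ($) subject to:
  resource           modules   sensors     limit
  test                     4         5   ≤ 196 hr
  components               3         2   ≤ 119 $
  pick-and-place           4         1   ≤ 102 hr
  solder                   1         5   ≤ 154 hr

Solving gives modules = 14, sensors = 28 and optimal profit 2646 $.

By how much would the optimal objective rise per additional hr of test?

Check each constraint at x*: test 196/196 (tight); components 98/119 (slack 21); pick-and-place 84/102 (slack 18); solder 154/154 (tight).
Slack constraints have shadow price 0 (complementary slackness).
Dual feasibility on the basic columns requires 4·y_test + 1·y_solder = 39, 5·y_test + 5·y_solder = 75.
→ y_test = 8 and y_solder = 7.
Shadow price of test = 8.

8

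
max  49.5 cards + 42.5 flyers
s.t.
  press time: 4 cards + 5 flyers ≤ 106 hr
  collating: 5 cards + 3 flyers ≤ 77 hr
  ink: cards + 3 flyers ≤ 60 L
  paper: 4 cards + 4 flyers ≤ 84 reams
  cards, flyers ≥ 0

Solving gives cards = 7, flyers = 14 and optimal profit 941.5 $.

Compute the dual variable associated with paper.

8

Check each constraint at x*: press time 98/106 (slack 8); collating 77/77 (tight); ink 49/60 (slack 11); paper 84/84 (tight).
Slack constraints have shadow price 0 (complementary slackness).
Dual feasibility on the basic columns requires 5·y_collating + 4·y_paper = 49.5, 3·y_collating + 4·y_paper = 42.5.
→ y_collating = 3.5 and y_paper = 8.
Shadow price of paper = 8.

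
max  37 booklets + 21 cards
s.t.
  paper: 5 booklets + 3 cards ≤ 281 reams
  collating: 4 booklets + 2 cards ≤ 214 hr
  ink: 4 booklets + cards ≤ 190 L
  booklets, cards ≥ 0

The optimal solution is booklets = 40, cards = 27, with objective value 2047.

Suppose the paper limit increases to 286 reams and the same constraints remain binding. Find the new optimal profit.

Binding: paper and collating. Non-binding: ink (3 unused).
By complementary slackness, y = 0 for the non-binding constraint.
Dual feasibility on the basic columns requires 5·y_paper + 4·y_collating = 37, 3·y_paper + 2·y_collating = 21.
This yields shadow prices y_paper = 5, y_collating = 3.
Δz = y_paper·Δb = 5 × (5) = 25, so new z* = 2047 + 25 = 2072.

2072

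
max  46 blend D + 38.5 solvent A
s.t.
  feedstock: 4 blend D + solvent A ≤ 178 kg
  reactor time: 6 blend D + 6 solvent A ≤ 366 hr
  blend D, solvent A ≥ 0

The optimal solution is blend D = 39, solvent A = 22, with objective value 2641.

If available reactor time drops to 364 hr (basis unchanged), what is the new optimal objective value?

Check each constraint at x*: feedstock 178/178 (tight); reactor time 366/366 (tight).
The binding rows give the dual system: 4·y_feedstock + 6·y_reactor time = 46 and 1·y_feedstock + 6·y_reactor time = 38.5.
→ y_feedstock = 2.5 and y_reactor time = 6.
Δz = y_reactor time·Δb = 6 × (-2) = -12, so new z* = 2641 − 12 = 2629.

2629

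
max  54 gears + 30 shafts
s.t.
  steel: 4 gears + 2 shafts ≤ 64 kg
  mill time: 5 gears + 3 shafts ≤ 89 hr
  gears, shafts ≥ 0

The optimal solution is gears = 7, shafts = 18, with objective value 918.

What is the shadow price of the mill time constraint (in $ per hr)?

6

Check each constraint at x*: steel 64/64 (tight); mill time 89/89 (tight).
From A_Bᵀ y = c: 4·y_steel + 5·y_mill time = 54; 2·y_steel + 3·y_mill time = 30.
This yields shadow prices y_steel = 6, y_mill time = 6.
Shadow price of mill time = 6.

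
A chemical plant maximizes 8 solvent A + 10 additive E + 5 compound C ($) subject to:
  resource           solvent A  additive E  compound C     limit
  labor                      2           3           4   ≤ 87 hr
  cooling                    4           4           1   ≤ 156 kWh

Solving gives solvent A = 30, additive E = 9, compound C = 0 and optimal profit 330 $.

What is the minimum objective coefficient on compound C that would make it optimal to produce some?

9

At the optimum: labor uses 87 of 87 (binding); cooling uses 156 of 156 (binding).
From A_Bᵀ y = c: 2·y_labor + 4·y_cooling = 8; 3·y_labor + 4·y_cooling = 10.
Solving: y_labor = 2, y_cooling = 1.
compound C enters the basis when its profit ≥ yᵀa₃ = 2·4 + 1·1 = 9.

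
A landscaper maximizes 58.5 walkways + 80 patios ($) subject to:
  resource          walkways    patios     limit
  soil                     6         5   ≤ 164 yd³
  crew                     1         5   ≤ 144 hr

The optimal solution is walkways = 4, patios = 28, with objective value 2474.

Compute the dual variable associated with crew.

At the optimum: soil uses 164 of 164 (binding); crew uses 144 of 144 (binding).
From A_Bᵀ y = c: 6·y_soil + 1·y_crew = 58.5; 5·y_soil + 5·y_crew = 80.
Solving: y_soil = 8.5, y_crew = 7.5.
Shadow price of crew = 7.5.

7.5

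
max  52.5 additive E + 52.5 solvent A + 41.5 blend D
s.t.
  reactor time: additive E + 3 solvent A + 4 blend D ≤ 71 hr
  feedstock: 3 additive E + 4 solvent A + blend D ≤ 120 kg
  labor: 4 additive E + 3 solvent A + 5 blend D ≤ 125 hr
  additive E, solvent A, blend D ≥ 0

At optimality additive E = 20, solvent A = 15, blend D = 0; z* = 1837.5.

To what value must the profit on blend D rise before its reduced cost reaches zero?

45

At the optimum: reactor time uses 65 of 71 (slack = 6); feedstock uses 120 of 120 (binding); labor uses 125 of 125 (binding).
Since reactor time is not tight, its dual is 0.
From A_Bᵀ y = c: 3·y_feedstock + 4·y_labor = 52.5; 4·y_feedstock + 3·y_labor = 52.5.
This yields shadow prices y_feedstock = 7.5, y_labor = 7.5.
blend D enters the basis when its profit ≥ yᵀa₃ = 7.5·1 + 7.5·5 = 45.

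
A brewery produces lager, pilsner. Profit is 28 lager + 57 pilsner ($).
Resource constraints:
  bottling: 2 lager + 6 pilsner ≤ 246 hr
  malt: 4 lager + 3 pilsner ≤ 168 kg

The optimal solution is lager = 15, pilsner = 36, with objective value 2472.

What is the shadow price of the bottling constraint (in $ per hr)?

Both bottling and malt are binding at x*.
The binding rows give the dual system: 2·y_bottling + 4·y_malt = 28 and 6·y_bottling + 3·y_malt = 57.
→ y_bottling = 8 and y_malt = 3.
Shadow price of bottling = 8.

8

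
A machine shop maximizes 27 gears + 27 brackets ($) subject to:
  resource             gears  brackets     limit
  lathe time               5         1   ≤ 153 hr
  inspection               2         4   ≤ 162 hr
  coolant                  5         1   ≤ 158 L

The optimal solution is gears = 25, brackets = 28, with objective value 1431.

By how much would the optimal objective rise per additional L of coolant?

At the optimum: lathe time uses 153 of 153 (binding); inspection uses 162 of 162 (binding); coolant uses 153 of 158 (slack = 5).
Since coolant is not tight, its dual is 0.
Dual feasibility on the basic columns requires 5·y_lathe time + 2·y_inspection = 27, 1·y_lathe time + 4·y_inspection = 27.
Solving: y_lathe time = 3, y_inspection = 6.
Shadow price of coolant = 0.

0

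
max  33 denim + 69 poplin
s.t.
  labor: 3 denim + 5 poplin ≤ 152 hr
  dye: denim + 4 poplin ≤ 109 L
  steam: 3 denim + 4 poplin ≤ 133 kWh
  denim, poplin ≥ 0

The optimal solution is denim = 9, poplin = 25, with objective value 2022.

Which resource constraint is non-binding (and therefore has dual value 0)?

steam

labor: 152/152 (binding)
dye: 109/109 (binding)
steam: 127/133 (slack 6)
By complementary slackness, a constraint with positive slack has shadow price 0 → steam.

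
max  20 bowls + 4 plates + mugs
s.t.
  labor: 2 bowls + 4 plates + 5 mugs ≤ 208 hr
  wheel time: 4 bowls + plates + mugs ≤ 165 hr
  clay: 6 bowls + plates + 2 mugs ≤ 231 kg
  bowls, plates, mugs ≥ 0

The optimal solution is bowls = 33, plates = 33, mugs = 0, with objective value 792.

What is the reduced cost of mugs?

Binding: wheel time and clay. Non-binding: labor (10 unused).
Since labor is not tight, its dual is 0.
The binding rows give the dual system: 4·y_wheel time + 6·y_clay = 20 and 1·y_wheel time + 1·y_clay = 4.
This yields shadow prices y_wheel time = 2, y_clay = 2.
Reduced cost of mugs: c₃ − yᵀa₃ = 1 − (2·1 + 2·2) = 1 − 6 = -5.

-5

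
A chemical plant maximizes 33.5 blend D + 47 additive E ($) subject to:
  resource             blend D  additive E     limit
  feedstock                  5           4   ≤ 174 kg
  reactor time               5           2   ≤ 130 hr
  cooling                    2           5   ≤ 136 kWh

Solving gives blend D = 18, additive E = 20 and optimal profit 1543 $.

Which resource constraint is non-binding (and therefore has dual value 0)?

feedstock

feedstock: 170/174 (slack 4)
reactor time: 130/130 (binding)
cooling: 136/136 (binding)
By complementary slackness, a constraint with positive slack has shadow price 0 → feedstock.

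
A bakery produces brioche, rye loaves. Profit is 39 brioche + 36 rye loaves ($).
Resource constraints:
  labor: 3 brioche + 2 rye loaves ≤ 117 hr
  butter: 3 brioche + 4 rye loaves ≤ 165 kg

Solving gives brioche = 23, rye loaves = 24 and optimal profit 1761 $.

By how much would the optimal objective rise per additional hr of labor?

8

Both labor and butter are binding at x*.
Dual feasibility on the basic columns requires 3·y_labor + 3·y_butter = 39, 2·y_labor + 4·y_butter = 36.
→ y_labor = 8 and y_butter = 5.
Shadow price of labor = 8.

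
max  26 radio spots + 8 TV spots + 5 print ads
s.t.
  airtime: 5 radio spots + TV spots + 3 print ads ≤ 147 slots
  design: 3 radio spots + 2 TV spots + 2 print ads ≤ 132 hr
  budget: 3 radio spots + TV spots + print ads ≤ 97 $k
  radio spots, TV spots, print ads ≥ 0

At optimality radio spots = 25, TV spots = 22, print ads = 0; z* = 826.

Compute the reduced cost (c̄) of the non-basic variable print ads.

-5

Check each constraint at x*: airtime 147/147 (tight); design 119/132 (slack 13); budget 97/97 (tight).
Since design is not tight, its dual is 0.
From A_Bᵀ y = c: 5·y_airtime + 3·y_budget = 26; 1·y_airtime + 1·y_budget = 8.
→ y_airtime = 1 and y_budget = 7.
Reduced cost of print ads: c₃ − yᵀa₃ = 5 − (1·3 + 7·1) = 5 − 10 = -5.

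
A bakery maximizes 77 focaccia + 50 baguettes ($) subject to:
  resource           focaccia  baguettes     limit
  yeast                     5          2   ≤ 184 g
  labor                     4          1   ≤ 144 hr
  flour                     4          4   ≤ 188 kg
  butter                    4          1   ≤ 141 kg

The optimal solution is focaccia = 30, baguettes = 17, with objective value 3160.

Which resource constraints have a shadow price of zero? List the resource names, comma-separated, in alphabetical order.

butter, labor

yeast: 184/184 (binding)
labor: 137/144 (slack 7)
flour: 188/188 (binding)
butter: 137/141 (slack 4)
By complementary slackness, a constraint with positive slack has shadow price 0 → butter, labor.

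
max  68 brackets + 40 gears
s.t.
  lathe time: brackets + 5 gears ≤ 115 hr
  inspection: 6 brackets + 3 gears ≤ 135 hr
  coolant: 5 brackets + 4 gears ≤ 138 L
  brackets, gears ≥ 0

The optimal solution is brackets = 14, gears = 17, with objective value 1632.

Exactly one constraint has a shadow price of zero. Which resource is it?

lathe time

lathe time: 99/115 (slack 16)
inspection: 135/135 (binding)
coolant: 138/138 (binding)
By complementary slackness, a constraint with positive slack has shadow price 0 → lathe time.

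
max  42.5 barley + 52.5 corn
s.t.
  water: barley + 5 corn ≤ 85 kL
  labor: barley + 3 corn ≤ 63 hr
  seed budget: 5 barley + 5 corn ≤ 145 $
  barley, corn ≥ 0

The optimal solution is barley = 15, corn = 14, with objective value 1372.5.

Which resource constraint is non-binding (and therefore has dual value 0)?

water: 85/85 (binding)
labor: 57/63 (slack 6)
seed budget: 145/145 (binding)
By complementary slackness, a constraint with positive slack has shadow price 0 → labor.

labor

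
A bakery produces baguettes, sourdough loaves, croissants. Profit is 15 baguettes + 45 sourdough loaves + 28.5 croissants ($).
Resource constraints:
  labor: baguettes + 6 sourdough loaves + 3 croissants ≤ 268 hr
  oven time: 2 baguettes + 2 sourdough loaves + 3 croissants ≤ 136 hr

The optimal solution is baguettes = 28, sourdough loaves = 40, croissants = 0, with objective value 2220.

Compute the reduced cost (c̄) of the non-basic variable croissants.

Both labor and oven time are binding at x*.
The binding rows give the dual system: 1·y_labor + 2·y_oven time = 15 and 6·y_labor + 2·y_oven time = 45.
Solving: y_labor = 6, y_oven time = 4.5.
Reduced cost of croissants: c₃ − yᵀa₃ = 28.5 − (6·3 + 4.5·3) = 28.5 − 31.5 = -3.

-3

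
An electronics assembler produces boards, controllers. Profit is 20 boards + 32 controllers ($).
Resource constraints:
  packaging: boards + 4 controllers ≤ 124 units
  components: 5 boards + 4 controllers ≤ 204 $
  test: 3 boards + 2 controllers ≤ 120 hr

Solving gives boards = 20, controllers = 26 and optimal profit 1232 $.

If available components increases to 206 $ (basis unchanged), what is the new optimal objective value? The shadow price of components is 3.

1238

Δb = 2, so new z* = 1232 + (3)·(2) = 1232 + 6 = 1238.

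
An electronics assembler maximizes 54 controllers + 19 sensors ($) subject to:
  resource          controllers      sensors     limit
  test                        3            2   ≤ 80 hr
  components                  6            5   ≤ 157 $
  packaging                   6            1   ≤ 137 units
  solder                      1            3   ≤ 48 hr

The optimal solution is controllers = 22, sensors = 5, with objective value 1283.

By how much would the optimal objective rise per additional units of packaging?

6.5

At the optimum: test uses 76 of 80 (slack = 4); components uses 157 of 157 (binding); packaging uses 137 of 137 (binding); solder uses 37 of 48 (slack = 11).
By complementary slackness, y = 0 for the non-binding constraints.
Dual feasibility on the basic columns requires 6·y_components + 6·y_packaging = 54, 5·y_components + 1·y_packaging = 19.
→ y_components = 2.5 and y_packaging = 6.5.
Shadow price of packaging = 6.5.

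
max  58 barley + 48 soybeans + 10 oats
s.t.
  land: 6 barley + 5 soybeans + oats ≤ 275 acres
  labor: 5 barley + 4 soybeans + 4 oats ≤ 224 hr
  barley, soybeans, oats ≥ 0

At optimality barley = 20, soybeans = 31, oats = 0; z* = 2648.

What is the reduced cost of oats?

Both land and labor are binding at x*.
From A_Bᵀ y = c: 6·y_land + 5·y_labor = 58; 5·y_land + 4·y_labor = 48.
This yields shadow prices y_land = 8, y_labor = 2.
Reduced cost of oats: c₃ − yᵀa₃ = 10 − (8·1 + 2·4) = 10 − 16 = -6.

-6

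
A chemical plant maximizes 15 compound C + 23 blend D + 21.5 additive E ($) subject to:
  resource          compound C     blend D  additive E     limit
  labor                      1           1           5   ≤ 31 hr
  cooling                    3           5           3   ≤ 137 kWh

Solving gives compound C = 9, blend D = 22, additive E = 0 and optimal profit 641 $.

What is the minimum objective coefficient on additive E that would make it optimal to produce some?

Check each constraint at x*: labor 31/31 (tight); cooling 137/137 (tight).
Dual feasibility on the basic columns requires 1·y_labor + 3·y_cooling = 15, 1·y_labor + 5·y_cooling = 23.
→ y_labor = 3 and y_cooling = 4.
additive E enters the basis when its profit ≥ yᵀa₃ = 3·5 + 4·3 = 27.

27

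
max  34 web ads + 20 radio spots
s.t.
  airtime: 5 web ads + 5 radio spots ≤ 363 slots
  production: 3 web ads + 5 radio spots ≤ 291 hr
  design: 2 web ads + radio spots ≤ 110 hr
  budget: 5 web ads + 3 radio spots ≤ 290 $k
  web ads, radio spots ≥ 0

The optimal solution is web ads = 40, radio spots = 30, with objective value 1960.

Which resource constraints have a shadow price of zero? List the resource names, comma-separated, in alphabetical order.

airtime, production

airtime: 350/363 (slack 13)
production: 270/291 (slack 21)
design: 110/110 (binding)
budget: 290/290 (binding)
By complementary slackness, a constraint with positive slack has shadow price 0 → airtime, production.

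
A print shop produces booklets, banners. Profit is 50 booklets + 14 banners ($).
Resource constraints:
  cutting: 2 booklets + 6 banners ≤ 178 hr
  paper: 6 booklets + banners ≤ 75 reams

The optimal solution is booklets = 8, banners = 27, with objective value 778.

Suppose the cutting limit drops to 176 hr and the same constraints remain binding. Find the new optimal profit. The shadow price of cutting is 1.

Δb = -2, so new z* = 778 + (1)·(-2) = 778 − 2 = 776.

776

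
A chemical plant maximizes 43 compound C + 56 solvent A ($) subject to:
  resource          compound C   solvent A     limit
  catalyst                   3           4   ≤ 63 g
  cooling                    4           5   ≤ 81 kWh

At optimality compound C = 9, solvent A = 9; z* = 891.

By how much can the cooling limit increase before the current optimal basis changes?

Binding constraints: catalyst, cooling. The basis is B = [[3,4],[4,5]] with det -1.
Per unit increase in cooling, x* moves by d = (4, -3).
The basis stays optimal until solvent A reaches 0; allowable increase = 3 kWh.

3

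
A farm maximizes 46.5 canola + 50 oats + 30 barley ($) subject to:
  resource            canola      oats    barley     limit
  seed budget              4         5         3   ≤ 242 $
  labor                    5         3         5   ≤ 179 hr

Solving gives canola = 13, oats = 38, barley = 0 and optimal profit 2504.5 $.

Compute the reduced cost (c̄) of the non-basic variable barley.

Both seed budget and labor are binding at x*.
From A_Bᵀ y = c: 4·y_seed budget + 5·y_labor = 46.5; 5·y_seed budget + 3·y_labor = 50.
This yields shadow prices y_seed budget = 8.5, y_labor = 2.5.
Reduced cost of barley: c₃ − yᵀa₃ = 30 − (8.5·3 + 2.5·5) = 30 − 38 = -8.

-8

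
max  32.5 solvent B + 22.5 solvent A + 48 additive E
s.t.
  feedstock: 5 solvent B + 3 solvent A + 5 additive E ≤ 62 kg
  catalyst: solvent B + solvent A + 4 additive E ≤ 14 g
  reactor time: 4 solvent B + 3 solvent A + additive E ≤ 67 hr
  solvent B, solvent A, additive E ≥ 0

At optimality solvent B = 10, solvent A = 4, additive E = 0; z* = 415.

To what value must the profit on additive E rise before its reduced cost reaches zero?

55

Check each constraint at x*: feedstock 62/62 (tight); catalyst 14/14 (tight); reactor time 52/67 (slack 15).
Slack constraints have shadow price 0 (complementary slackness).
Dual feasibility on the basic columns requires 5·y_feedstock + 1·y_catalyst = 32.5, 3·y_feedstock + 1·y_catalyst = 22.5.
This yields shadow prices y_feedstock = 5, y_catalyst = 7.5.
additive E enters the basis when its profit ≥ yᵀa₃ = 5·5 + 7.5·4 = 55.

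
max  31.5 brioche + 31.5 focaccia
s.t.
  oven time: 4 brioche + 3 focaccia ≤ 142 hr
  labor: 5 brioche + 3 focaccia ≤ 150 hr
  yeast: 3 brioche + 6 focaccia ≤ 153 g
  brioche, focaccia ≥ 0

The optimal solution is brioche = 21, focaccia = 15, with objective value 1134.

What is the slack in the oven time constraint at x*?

13

oven time used = 4·21 + 3·15 = 129; slack = 142 − 129 = 13.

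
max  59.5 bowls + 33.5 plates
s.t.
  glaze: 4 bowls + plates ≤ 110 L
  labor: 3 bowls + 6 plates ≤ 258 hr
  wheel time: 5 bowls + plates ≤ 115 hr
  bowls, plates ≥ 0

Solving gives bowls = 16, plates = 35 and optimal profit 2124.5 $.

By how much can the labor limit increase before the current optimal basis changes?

Binding constraints: labor, wheel time. The basis is B = [[3,6],[5,1]] with det -27.
Per unit increase in labor, x* moves by d = (-0.037, 0.1852).
The basis stays optimal until glaze becomes binding; allowable increase = 297 hr.

297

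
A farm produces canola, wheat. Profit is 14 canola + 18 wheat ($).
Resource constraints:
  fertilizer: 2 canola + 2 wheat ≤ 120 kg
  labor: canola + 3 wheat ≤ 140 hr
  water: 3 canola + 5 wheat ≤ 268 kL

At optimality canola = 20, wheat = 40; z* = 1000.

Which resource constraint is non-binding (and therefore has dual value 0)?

water

fertilizer: 120/120 (binding)
labor: 140/140 (binding)
water: 260/268 (slack 8)
By complementary slackness, a constraint with positive slack has shadow price 0 → water.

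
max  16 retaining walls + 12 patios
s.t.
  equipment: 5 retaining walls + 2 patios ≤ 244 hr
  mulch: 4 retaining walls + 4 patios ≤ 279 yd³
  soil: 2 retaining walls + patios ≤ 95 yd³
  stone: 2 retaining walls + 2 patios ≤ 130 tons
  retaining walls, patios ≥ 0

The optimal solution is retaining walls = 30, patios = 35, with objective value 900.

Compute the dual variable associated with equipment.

Binding: soil and stone. Non-binding: equipment (24 unused), mulch (19 unused).
Slack constraints have shadow price 0 (complementary slackness).
The binding rows give the dual system: 2·y_soil + 2·y_stone = 16 and 1·y_soil + 2·y_stone = 12.
This yields shadow prices y_soil = 4, y_stone = 4.
Shadow price of equipment = 0.

0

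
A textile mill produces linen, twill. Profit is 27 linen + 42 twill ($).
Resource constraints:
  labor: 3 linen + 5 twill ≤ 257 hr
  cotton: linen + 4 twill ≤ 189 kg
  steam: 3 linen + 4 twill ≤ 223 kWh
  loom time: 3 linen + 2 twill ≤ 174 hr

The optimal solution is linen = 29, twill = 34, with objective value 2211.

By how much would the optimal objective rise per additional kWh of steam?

At the optimum: labor uses 257 of 257 (binding); cotton uses 165 of 189 (slack = 24); steam uses 223 of 223 (binding); loom time uses 155 of 174 (slack = 19).
Since cotton, loom time are not tight, their duals are 0.
From A_Bᵀ y = c: 3·y_labor + 3·y_steam = 27; 5·y_labor + 4·y_steam = 42.
→ y_labor = 6 and y_steam = 3.
Shadow price of steam = 3.

3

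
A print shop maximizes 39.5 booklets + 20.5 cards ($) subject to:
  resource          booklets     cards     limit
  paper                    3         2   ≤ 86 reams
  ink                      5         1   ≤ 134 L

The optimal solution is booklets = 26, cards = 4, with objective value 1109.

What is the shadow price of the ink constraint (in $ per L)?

2.5

At the optimum: paper uses 86 of 86 (binding); ink uses 134 of 134 (binding).
From A_Bᵀ y = c: 3·y_paper + 5·y_ink = 39.5; 2·y_paper + 1·y_ink = 20.5.
Solving: y_paper = 9, y_ink = 2.5.
Shadow price of ink = 2.5.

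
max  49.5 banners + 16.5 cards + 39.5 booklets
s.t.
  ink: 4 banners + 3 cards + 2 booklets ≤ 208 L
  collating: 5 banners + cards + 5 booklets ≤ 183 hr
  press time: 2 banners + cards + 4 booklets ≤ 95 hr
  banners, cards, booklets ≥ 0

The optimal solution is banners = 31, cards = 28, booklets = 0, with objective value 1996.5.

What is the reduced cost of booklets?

Check each constraint at x*: ink 208/208 (tight); collating 183/183 (tight); press time 90/95 (slack 5).
Since press time is not tight, its dual is 0.
From A_Bᵀ y = c: 4·y_ink + 5·y_collating = 49.5; 3·y_ink + 1·y_collating = 16.5.
This yields shadow prices y_ink = 3, y_collating = 7.5.
Reduced cost of booklets: c₃ − yᵀa₃ = 39.5 − (3·2 + 7.5·5) = 39.5 − 43.5 = -4.

-4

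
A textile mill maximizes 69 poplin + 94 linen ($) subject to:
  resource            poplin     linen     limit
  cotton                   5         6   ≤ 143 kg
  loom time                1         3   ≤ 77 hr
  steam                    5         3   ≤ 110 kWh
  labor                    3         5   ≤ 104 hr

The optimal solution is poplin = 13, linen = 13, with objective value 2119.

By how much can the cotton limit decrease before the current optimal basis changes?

18.2

Binding constraints: cotton, labor. The basis is B = [[5,6],[3,5]] with det 7.
Per unit decrease in cotton, x* moves by d = (-0.7143, 0.4286).
The basis stays optimal until poplin reaches 0; allowable decrease = 18.2 kg.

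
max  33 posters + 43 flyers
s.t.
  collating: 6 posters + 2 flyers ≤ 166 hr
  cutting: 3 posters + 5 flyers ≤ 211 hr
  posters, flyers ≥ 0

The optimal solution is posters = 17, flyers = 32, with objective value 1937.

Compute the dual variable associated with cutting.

8

Both collating and cutting are binding at x*.
From A_Bᵀ y = c: 6·y_collating + 3·y_cutting = 33; 2·y_collating + 5·y_cutting = 43.
This yields shadow prices y_collating = 1.5, y_cutting = 8.
Shadow price of cutting = 8.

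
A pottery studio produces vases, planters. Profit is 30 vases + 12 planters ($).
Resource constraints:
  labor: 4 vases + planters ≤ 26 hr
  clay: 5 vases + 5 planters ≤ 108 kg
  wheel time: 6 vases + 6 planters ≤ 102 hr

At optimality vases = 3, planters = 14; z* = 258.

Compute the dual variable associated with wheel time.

1

Binding: labor and wheel time. Non-binding: clay (23 unused).
Since clay is not tight, its dual is 0.
Dual feasibility on the basic columns requires 4·y_labor + 6·y_wheel time = 30, 1·y_labor + 6·y_wheel time = 12.
Solving: y_labor = 6, y_wheel time = 1.
Shadow price of wheel time = 1.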